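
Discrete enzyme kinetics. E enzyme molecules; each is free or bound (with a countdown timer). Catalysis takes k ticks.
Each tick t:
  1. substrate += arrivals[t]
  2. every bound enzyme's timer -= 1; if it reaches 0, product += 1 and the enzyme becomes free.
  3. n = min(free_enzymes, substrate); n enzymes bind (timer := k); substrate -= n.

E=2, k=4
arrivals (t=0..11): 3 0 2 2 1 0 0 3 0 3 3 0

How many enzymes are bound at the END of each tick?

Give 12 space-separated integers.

Answer: 2 2 2 2 2 2 2 2 2 2 2 2

Derivation:
t=0: arr=3 -> substrate=1 bound=2 product=0
t=1: arr=0 -> substrate=1 bound=2 product=0
t=2: arr=2 -> substrate=3 bound=2 product=0
t=3: arr=2 -> substrate=5 bound=2 product=0
t=4: arr=1 -> substrate=4 bound=2 product=2
t=5: arr=0 -> substrate=4 bound=2 product=2
t=6: arr=0 -> substrate=4 bound=2 product=2
t=7: arr=3 -> substrate=7 bound=2 product=2
t=8: arr=0 -> substrate=5 bound=2 product=4
t=9: arr=3 -> substrate=8 bound=2 product=4
t=10: arr=3 -> substrate=11 bound=2 product=4
t=11: arr=0 -> substrate=11 bound=2 product=4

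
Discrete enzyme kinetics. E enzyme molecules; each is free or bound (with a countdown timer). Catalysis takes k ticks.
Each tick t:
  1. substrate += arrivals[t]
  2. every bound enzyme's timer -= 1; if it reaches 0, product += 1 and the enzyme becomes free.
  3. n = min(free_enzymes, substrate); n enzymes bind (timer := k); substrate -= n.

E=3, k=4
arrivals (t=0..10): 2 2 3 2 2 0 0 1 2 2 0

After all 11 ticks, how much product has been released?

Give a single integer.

Answer: 6

Derivation:
t=0: arr=2 -> substrate=0 bound=2 product=0
t=1: arr=2 -> substrate=1 bound=3 product=0
t=2: arr=3 -> substrate=4 bound=3 product=0
t=3: arr=2 -> substrate=6 bound=3 product=0
t=4: arr=2 -> substrate=6 bound=3 product=2
t=5: arr=0 -> substrate=5 bound=3 product=3
t=6: arr=0 -> substrate=5 bound=3 product=3
t=7: arr=1 -> substrate=6 bound=3 product=3
t=8: arr=2 -> substrate=6 bound=3 product=5
t=9: arr=2 -> substrate=7 bound=3 product=6
t=10: arr=0 -> substrate=7 bound=3 product=6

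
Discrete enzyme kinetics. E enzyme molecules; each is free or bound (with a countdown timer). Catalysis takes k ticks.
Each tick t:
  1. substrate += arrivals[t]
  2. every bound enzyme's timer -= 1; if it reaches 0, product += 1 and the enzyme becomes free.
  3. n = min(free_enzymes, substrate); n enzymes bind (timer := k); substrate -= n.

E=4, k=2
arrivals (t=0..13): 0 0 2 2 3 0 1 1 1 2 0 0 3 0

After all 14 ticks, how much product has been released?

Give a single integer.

t=0: arr=0 -> substrate=0 bound=0 product=0
t=1: arr=0 -> substrate=0 bound=0 product=0
t=2: arr=2 -> substrate=0 bound=2 product=0
t=3: arr=2 -> substrate=0 bound=4 product=0
t=4: arr=3 -> substrate=1 bound=4 product=2
t=5: arr=0 -> substrate=0 bound=3 product=4
t=6: arr=1 -> substrate=0 bound=2 product=6
t=7: arr=1 -> substrate=0 bound=2 product=7
t=8: arr=1 -> substrate=0 bound=2 product=8
t=9: arr=2 -> substrate=0 bound=3 product=9
t=10: arr=0 -> substrate=0 bound=2 product=10
t=11: arr=0 -> substrate=0 bound=0 product=12
t=12: arr=3 -> substrate=0 bound=3 product=12
t=13: arr=0 -> substrate=0 bound=3 product=12

Answer: 12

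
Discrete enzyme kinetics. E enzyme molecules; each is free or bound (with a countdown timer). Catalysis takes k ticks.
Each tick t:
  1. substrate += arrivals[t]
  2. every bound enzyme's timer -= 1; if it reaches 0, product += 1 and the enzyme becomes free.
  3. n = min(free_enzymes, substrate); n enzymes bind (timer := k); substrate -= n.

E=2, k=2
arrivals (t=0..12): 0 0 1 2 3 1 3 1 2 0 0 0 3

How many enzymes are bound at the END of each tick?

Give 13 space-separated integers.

t=0: arr=0 -> substrate=0 bound=0 product=0
t=1: arr=0 -> substrate=0 bound=0 product=0
t=2: arr=1 -> substrate=0 bound=1 product=0
t=3: arr=2 -> substrate=1 bound=2 product=0
t=4: arr=3 -> substrate=3 bound=2 product=1
t=5: arr=1 -> substrate=3 bound=2 product=2
t=6: arr=3 -> substrate=5 bound=2 product=3
t=7: arr=1 -> substrate=5 bound=2 product=4
t=8: arr=2 -> substrate=6 bound=2 product=5
t=9: arr=0 -> substrate=5 bound=2 product=6
t=10: arr=0 -> substrate=4 bound=2 product=7
t=11: arr=0 -> substrate=3 bound=2 product=8
t=12: arr=3 -> substrate=5 bound=2 product=9

Answer: 0 0 1 2 2 2 2 2 2 2 2 2 2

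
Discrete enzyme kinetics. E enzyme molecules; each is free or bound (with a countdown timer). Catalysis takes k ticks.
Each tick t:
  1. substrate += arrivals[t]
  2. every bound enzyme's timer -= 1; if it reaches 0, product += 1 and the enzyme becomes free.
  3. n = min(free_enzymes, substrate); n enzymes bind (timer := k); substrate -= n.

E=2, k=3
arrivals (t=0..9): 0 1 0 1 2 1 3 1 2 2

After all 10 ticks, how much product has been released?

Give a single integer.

Answer: 4

Derivation:
t=0: arr=0 -> substrate=0 bound=0 product=0
t=1: arr=1 -> substrate=0 bound=1 product=0
t=2: arr=0 -> substrate=0 bound=1 product=0
t=3: arr=1 -> substrate=0 bound=2 product=0
t=4: arr=2 -> substrate=1 bound=2 product=1
t=5: arr=1 -> substrate=2 bound=2 product=1
t=6: arr=3 -> substrate=4 bound=2 product=2
t=7: arr=1 -> substrate=4 bound=2 product=3
t=8: arr=2 -> substrate=6 bound=2 product=3
t=9: arr=2 -> substrate=7 bound=2 product=4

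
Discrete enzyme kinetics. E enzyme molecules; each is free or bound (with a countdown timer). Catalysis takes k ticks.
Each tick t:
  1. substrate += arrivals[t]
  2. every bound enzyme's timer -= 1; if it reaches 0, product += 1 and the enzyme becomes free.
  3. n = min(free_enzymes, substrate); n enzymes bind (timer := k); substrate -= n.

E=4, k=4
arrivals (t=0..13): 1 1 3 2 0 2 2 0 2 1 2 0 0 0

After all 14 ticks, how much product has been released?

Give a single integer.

Answer: 10

Derivation:
t=0: arr=1 -> substrate=0 bound=1 product=0
t=1: arr=1 -> substrate=0 bound=2 product=0
t=2: arr=3 -> substrate=1 bound=4 product=0
t=3: arr=2 -> substrate=3 bound=4 product=0
t=4: arr=0 -> substrate=2 bound=4 product=1
t=5: arr=2 -> substrate=3 bound=4 product=2
t=6: arr=2 -> substrate=3 bound=4 product=4
t=7: arr=0 -> substrate=3 bound=4 product=4
t=8: arr=2 -> substrate=4 bound=4 product=5
t=9: arr=1 -> substrate=4 bound=4 product=6
t=10: arr=2 -> substrate=4 bound=4 product=8
t=11: arr=0 -> substrate=4 bound=4 product=8
t=12: arr=0 -> substrate=3 bound=4 product=9
t=13: arr=0 -> substrate=2 bound=4 product=10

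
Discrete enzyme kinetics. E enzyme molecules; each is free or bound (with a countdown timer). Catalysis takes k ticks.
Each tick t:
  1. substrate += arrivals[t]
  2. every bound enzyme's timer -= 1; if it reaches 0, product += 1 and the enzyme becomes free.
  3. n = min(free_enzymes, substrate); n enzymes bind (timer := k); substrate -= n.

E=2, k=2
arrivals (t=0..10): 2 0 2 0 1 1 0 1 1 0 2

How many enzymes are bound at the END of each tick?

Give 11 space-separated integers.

t=0: arr=2 -> substrate=0 bound=2 product=0
t=1: arr=0 -> substrate=0 bound=2 product=0
t=2: arr=2 -> substrate=0 bound=2 product=2
t=3: arr=0 -> substrate=0 bound=2 product=2
t=4: arr=1 -> substrate=0 bound=1 product=4
t=5: arr=1 -> substrate=0 bound=2 product=4
t=6: arr=0 -> substrate=0 bound=1 product=5
t=7: arr=1 -> substrate=0 bound=1 product=6
t=8: arr=1 -> substrate=0 bound=2 product=6
t=9: arr=0 -> substrate=0 bound=1 product=7
t=10: arr=2 -> substrate=0 bound=2 product=8

Answer: 2 2 2 2 1 2 1 1 2 1 2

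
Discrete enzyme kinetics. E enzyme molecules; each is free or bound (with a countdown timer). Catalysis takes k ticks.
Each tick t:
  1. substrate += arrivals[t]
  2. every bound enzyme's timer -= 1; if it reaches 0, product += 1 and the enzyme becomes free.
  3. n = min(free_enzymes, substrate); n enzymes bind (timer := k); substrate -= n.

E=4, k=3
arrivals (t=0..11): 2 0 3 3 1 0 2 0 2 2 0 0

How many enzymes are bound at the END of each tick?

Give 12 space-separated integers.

Answer: 2 2 4 4 4 4 4 4 4 4 4 3

Derivation:
t=0: arr=2 -> substrate=0 bound=2 product=0
t=1: arr=0 -> substrate=0 bound=2 product=0
t=2: arr=3 -> substrate=1 bound=4 product=0
t=3: arr=3 -> substrate=2 bound=4 product=2
t=4: arr=1 -> substrate=3 bound=4 product=2
t=5: arr=0 -> substrate=1 bound=4 product=4
t=6: arr=2 -> substrate=1 bound=4 product=6
t=7: arr=0 -> substrate=1 bound=4 product=6
t=8: arr=2 -> substrate=1 bound=4 product=8
t=9: arr=2 -> substrate=1 bound=4 product=10
t=10: arr=0 -> substrate=1 bound=4 product=10
t=11: arr=0 -> substrate=0 bound=3 product=12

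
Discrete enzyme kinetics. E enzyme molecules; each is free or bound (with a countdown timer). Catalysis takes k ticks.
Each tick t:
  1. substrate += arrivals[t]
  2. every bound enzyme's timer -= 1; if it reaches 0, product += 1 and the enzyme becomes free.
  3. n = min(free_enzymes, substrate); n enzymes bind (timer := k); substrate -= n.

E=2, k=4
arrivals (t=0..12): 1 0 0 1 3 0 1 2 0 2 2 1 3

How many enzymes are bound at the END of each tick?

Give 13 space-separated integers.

t=0: arr=1 -> substrate=0 bound=1 product=0
t=1: arr=0 -> substrate=0 bound=1 product=0
t=2: arr=0 -> substrate=0 bound=1 product=0
t=3: arr=1 -> substrate=0 bound=2 product=0
t=4: arr=3 -> substrate=2 bound=2 product=1
t=5: arr=0 -> substrate=2 bound=2 product=1
t=6: arr=1 -> substrate=3 bound=2 product=1
t=7: arr=2 -> substrate=4 bound=2 product=2
t=8: arr=0 -> substrate=3 bound=2 product=3
t=9: arr=2 -> substrate=5 bound=2 product=3
t=10: arr=2 -> substrate=7 bound=2 product=3
t=11: arr=1 -> substrate=7 bound=2 product=4
t=12: arr=3 -> substrate=9 bound=2 product=5

Answer: 1 1 1 2 2 2 2 2 2 2 2 2 2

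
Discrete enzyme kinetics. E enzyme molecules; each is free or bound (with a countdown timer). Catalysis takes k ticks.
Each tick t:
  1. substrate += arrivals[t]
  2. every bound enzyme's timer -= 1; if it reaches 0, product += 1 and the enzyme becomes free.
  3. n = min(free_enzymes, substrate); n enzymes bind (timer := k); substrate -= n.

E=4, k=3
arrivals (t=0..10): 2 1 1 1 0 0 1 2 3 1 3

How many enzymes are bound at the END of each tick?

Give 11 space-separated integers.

t=0: arr=2 -> substrate=0 bound=2 product=0
t=1: arr=1 -> substrate=0 bound=3 product=0
t=2: arr=1 -> substrate=0 bound=4 product=0
t=3: arr=1 -> substrate=0 bound=3 product=2
t=4: arr=0 -> substrate=0 bound=2 product=3
t=5: arr=0 -> substrate=0 bound=1 product=4
t=6: arr=1 -> substrate=0 bound=1 product=5
t=7: arr=2 -> substrate=0 bound=3 product=5
t=8: arr=3 -> substrate=2 bound=4 product=5
t=9: arr=1 -> substrate=2 bound=4 product=6
t=10: arr=3 -> substrate=3 bound=4 product=8

Answer: 2 3 4 3 2 1 1 3 4 4 4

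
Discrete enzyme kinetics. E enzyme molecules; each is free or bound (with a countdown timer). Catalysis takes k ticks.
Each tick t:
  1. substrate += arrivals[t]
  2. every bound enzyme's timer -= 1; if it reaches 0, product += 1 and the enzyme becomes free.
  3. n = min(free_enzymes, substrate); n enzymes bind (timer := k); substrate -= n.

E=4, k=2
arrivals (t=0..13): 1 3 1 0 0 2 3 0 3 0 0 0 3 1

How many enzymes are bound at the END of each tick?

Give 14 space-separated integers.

t=0: arr=1 -> substrate=0 bound=1 product=0
t=1: arr=3 -> substrate=0 bound=4 product=0
t=2: arr=1 -> substrate=0 bound=4 product=1
t=3: arr=0 -> substrate=0 bound=1 product=4
t=4: arr=0 -> substrate=0 bound=0 product=5
t=5: arr=2 -> substrate=0 bound=2 product=5
t=6: arr=3 -> substrate=1 bound=4 product=5
t=7: arr=0 -> substrate=0 bound=3 product=7
t=8: arr=3 -> substrate=0 bound=4 product=9
t=9: arr=0 -> substrate=0 bound=3 product=10
t=10: arr=0 -> substrate=0 bound=0 product=13
t=11: arr=0 -> substrate=0 bound=0 product=13
t=12: arr=3 -> substrate=0 bound=3 product=13
t=13: arr=1 -> substrate=0 bound=4 product=13

Answer: 1 4 4 1 0 2 4 3 4 3 0 0 3 4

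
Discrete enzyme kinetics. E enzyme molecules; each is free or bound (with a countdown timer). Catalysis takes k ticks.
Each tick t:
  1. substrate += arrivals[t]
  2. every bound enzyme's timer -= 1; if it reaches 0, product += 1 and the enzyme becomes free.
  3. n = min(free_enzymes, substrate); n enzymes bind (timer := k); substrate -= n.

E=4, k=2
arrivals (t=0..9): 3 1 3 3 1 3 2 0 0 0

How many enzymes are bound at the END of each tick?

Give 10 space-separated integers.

t=0: arr=3 -> substrate=0 bound=3 product=0
t=1: arr=1 -> substrate=0 bound=4 product=0
t=2: arr=3 -> substrate=0 bound=4 product=3
t=3: arr=3 -> substrate=2 bound=4 product=4
t=4: arr=1 -> substrate=0 bound=4 product=7
t=5: arr=3 -> substrate=2 bound=4 product=8
t=6: arr=2 -> substrate=1 bound=4 product=11
t=7: arr=0 -> substrate=0 bound=4 product=12
t=8: arr=0 -> substrate=0 bound=1 product=15
t=9: arr=0 -> substrate=0 bound=0 product=16

Answer: 3 4 4 4 4 4 4 4 1 0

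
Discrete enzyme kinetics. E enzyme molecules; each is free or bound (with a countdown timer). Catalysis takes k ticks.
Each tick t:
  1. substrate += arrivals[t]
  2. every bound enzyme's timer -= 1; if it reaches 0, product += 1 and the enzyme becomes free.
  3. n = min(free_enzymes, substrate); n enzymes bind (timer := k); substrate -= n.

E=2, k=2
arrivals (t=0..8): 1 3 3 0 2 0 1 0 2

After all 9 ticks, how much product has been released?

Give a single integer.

t=0: arr=1 -> substrate=0 bound=1 product=0
t=1: arr=3 -> substrate=2 bound=2 product=0
t=2: arr=3 -> substrate=4 bound=2 product=1
t=3: arr=0 -> substrate=3 bound=2 product=2
t=4: arr=2 -> substrate=4 bound=2 product=3
t=5: arr=0 -> substrate=3 bound=2 product=4
t=6: arr=1 -> substrate=3 bound=2 product=5
t=7: arr=0 -> substrate=2 bound=2 product=6
t=8: arr=2 -> substrate=3 bound=2 product=7

Answer: 7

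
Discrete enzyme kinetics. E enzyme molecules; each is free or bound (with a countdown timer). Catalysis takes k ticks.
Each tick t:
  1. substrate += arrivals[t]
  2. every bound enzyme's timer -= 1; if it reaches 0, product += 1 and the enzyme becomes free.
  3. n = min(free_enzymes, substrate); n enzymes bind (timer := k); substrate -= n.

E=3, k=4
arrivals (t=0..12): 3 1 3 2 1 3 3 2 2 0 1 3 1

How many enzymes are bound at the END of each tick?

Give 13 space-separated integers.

t=0: arr=3 -> substrate=0 bound=3 product=0
t=1: arr=1 -> substrate=1 bound=3 product=0
t=2: arr=3 -> substrate=4 bound=3 product=0
t=3: arr=2 -> substrate=6 bound=3 product=0
t=4: arr=1 -> substrate=4 bound=3 product=3
t=5: arr=3 -> substrate=7 bound=3 product=3
t=6: arr=3 -> substrate=10 bound=3 product=3
t=7: arr=2 -> substrate=12 bound=3 product=3
t=8: arr=2 -> substrate=11 bound=3 product=6
t=9: arr=0 -> substrate=11 bound=3 product=6
t=10: arr=1 -> substrate=12 bound=3 product=6
t=11: arr=3 -> substrate=15 bound=3 product=6
t=12: arr=1 -> substrate=13 bound=3 product=9

Answer: 3 3 3 3 3 3 3 3 3 3 3 3 3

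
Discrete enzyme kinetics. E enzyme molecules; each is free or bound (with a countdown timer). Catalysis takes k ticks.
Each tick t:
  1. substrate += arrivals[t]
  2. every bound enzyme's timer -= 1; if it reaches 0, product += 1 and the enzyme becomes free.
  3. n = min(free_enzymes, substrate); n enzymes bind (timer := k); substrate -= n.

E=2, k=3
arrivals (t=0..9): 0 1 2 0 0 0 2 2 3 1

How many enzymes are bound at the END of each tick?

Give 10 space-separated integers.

t=0: arr=0 -> substrate=0 bound=0 product=0
t=1: arr=1 -> substrate=0 bound=1 product=0
t=2: arr=2 -> substrate=1 bound=2 product=0
t=3: arr=0 -> substrate=1 bound=2 product=0
t=4: arr=0 -> substrate=0 bound=2 product=1
t=5: arr=0 -> substrate=0 bound=1 product=2
t=6: arr=2 -> substrate=1 bound=2 product=2
t=7: arr=2 -> substrate=2 bound=2 product=3
t=8: arr=3 -> substrate=5 bound=2 product=3
t=9: arr=1 -> substrate=5 bound=2 product=4

Answer: 0 1 2 2 2 1 2 2 2 2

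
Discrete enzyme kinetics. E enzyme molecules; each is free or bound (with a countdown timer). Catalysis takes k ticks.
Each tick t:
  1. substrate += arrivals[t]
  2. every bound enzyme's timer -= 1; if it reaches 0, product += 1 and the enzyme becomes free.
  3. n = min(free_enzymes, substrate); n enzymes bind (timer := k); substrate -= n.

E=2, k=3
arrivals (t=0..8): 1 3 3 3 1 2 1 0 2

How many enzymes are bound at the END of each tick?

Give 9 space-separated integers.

Answer: 1 2 2 2 2 2 2 2 2

Derivation:
t=0: arr=1 -> substrate=0 bound=1 product=0
t=1: arr=3 -> substrate=2 bound=2 product=0
t=2: arr=3 -> substrate=5 bound=2 product=0
t=3: arr=3 -> substrate=7 bound=2 product=1
t=4: arr=1 -> substrate=7 bound=2 product=2
t=5: arr=2 -> substrate=9 bound=2 product=2
t=6: arr=1 -> substrate=9 bound=2 product=3
t=7: arr=0 -> substrate=8 bound=2 product=4
t=8: arr=2 -> substrate=10 bound=2 product=4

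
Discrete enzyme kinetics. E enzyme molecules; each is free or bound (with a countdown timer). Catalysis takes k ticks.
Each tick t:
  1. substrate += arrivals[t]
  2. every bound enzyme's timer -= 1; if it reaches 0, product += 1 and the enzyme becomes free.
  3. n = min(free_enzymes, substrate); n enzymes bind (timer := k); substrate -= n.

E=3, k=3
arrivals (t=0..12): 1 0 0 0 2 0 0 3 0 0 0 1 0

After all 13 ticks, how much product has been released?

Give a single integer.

t=0: arr=1 -> substrate=0 bound=1 product=0
t=1: arr=0 -> substrate=0 bound=1 product=0
t=2: arr=0 -> substrate=0 bound=1 product=0
t=3: arr=0 -> substrate=0 bound=0 product=1
t=4: arr=2 -> substrate=0 bound=2 product=1
t=5: arr=0 -> substrate=0 bound=2 product=1
t=6: arr=0 -> substrate=0 bound=2 product=1
t=7: arr=3 -> substrate=0 bound=3 product=3
t=8: arr=0 -> substrate=0 bound=3 product=3
t=9: arr=0 -> substrate=0 bound=3 product=3
t=10: arr=0 -> substrate=0 bound=0 product=6
t=11: arr=1 -> substrate=0 bound=1 product=6
t=12: arr=0 -> substrate=0 bound=1 product=6

Answer: 6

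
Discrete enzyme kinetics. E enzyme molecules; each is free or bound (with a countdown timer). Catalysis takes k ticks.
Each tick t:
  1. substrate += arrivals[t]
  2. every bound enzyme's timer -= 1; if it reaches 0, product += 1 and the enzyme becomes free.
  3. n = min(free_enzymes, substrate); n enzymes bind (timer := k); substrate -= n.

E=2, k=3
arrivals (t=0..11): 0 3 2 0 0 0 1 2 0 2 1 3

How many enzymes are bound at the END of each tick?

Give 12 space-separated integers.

Answer: 0 2 2 2 2 2 2 2 2 2 2 2

Derivation:
t=0: arr=0 -> substrate=0 bound=0 product=0
t=1: arr=3 -> substrate=1 bound=2 product=0
t=2: arr=2 -> substrate=3 bound=2 product=0
t=3: arr=0 -> substrate=3 bound=2 product=0
t=4: arr=0 -> substrate=1 bound=2 product=2
t=5: arr=0 -> substrate=1 bound=2 product=2
t=6: arr=1 -> substrate=2 bound=2 product=2
t=7: arr=2 -> substrate=2 bound=2 product=4
t=8: arr=0 -> substrate=2 bound=2 product=4
t=9: arr=2 -> substrate=4 bound=2 product=4
t=10: arr=1 -> substrate=3 bound=2 product=6
t=11: arr=3 -> substrate=6 bound=2 product=6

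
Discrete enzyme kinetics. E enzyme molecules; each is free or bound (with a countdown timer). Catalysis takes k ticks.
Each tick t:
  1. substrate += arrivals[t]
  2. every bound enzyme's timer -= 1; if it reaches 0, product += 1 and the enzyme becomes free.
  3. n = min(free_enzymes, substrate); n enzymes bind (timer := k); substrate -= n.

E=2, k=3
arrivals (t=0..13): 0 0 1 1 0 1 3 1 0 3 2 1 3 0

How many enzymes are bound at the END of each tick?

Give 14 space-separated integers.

Answer: 0 0 1 2 2 2 2 2 2 2 2 2 2 2

Derivation:
t=0: arr=0 -> substrate=0 bound=0 product=0
t=1: arr=0 -> substrate=0 bound=0 product=0
t=2: arr=1 -> substrate=0 bound=1 product=0
t=3: arr=1 -> substrate=0 bound=2 product=0
t=4: arr=0 -> substrate=0 bound=2 product=0
t=5: arr=1 -> substrate=0 bound=2 product=1
t=6: arr=3 -> substrate=2 bound=2 product=2
t=7: arr=1 -> substrate=3 bound=2 product=2
t=8: arr=0 -> substrate=2 bound=2 product=3
t=9: arr=3 -> substrate=4 bound=2 product=4
t=10: arr=2 -> substrate=6 bound=2 product=4
t=11: arr=1 -> substrate=6 bound=2 product=5
t=12: arr=3 -> substrate=8 bound=2 product=6
t=13: arr=0 -> substrate=8 bound=2 product=6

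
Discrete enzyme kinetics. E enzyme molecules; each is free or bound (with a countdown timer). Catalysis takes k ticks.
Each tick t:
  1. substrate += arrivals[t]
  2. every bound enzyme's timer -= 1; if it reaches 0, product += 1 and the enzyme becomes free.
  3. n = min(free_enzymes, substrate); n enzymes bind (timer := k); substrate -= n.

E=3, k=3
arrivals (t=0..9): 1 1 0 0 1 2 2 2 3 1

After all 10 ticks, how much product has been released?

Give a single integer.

t=0: arr=1 -> substrate=0 bound=1 product=0
t=1: arr=1 -> substrate=0 bound=2 product=0
t=2: arr=0 -> substrate=0 bound=2 product=0
t=3: arr=0 -> substrate=0 bound=1 product=1
t=4: arr=1 -> substrate=0 bound=1 product=2
t=5: arr=2 -> substrate=0 bound=3 product=2
t=6: arr=2 -> substrate=2 bound=3 product=2
t=7: arr=2 -> substrate=3 bound=3 product=3
t=8: arr=3 -> substrate=4 bound=3 product=5
t=9: arr=1 -> substrate=5 bound=3 product=5

Answer: 5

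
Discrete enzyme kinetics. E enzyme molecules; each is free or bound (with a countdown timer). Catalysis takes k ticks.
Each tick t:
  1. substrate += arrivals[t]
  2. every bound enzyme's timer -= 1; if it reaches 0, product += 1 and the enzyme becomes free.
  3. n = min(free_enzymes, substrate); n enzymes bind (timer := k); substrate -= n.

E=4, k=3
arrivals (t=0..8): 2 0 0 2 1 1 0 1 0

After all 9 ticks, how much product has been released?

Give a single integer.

t=0: arr=2 -> substrate=0 bound=2 product=0
t=1: arr=0 -> substrate=0 bound=2 product=0
t=2: arr=0 -> substrate=0 bound=2 product=0
t=3: arr=2 -> substrate=0 bound=2 product=2
t=4: arr=1 -> substrate=0 bound=3 product=2
t=5: arr=1 -> substrate=0 bound=4 product=2
t=6: arr=0 -> substrate=0 bound=2 product=4
t=7: arr=1 -> substrate=0 bound=2 product=5
t=8: arr=0 -> substrate=0 bound=1 product=6

Answer: 6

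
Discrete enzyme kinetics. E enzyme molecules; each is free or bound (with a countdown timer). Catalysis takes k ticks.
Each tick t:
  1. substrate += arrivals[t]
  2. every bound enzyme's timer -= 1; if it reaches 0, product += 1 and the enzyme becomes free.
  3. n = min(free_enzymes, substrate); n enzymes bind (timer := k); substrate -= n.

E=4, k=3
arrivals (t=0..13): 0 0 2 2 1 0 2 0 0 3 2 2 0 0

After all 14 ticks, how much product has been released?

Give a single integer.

Answer: 11

Derivation:
t=0: arr=0 -> substrate=0 bound=0 product=0
t=1: arr=0 -> substrate=0 bound=0 product=0
t=2: arr=2 -> substrate=0 bound=2 product=0
t=3: arr=2 -> substrate=0 bound=4 product=0
t=4: arr=1 -> substrate=1 bound=4 product=0
t=5: arr=0 -> substrate=0 bound=3 product=2
t=6: arr=2 -> substrate=0 bound=3 product=4
t=7: arr=0 -> substrate=0 bound=3 product=4
t=8: arr=0 -> substrate=0 bound=2 product=5
t=9: arr=3 -> substrate=0 bound=3 product=7
t=10: arr=2 -> substrate=1 bound=4 product=7
t=11: arr=2 -> substrate=3 bound=4 product=7
t=12: arr=0 -> substrate=0 bound=4 product=10
t=13: arr=0 -> substrate=0 bound=3 product=11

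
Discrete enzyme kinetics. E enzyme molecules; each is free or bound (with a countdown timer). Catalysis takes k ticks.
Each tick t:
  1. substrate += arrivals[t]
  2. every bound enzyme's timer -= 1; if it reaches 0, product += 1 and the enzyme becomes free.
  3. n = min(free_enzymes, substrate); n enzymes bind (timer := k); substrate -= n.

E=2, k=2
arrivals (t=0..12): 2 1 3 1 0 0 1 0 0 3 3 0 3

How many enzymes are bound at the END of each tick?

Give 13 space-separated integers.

t=0: arr=2 -> substrate=0 bound=2 product=0
t=1: arr=1 -> substrate=1 bound=2 product=0
t=2: arr=3 -> substrate=2 bound=2 product=2
t=3: arr=1 -> substrate=3 bound=2 product=2
t=4: arr=0 -> substrate=1 bound=2 product=4
t=5: arr=0 -> substrate=1 bound=2 product=4
t=6: arr=1 -> substrate=0 bound=2 product=6
t=7: arr=0 -> substrate=0 bound=2 product=6
t=8: arr=0 -> substrate=0 bound=0 product=8
t=9: arr=3 -> substrate=1 bound=2 product=8
t=10: arr=3 -> substrate=4 bound=2 product=8
t=11: arr=0 -> substrate=2 bound=2 product=10
t=12: arr=3 -> substrate=5 bound=2 product=10

Answer: 2 2 2 2 2 2 2 2 0 2 2 2 2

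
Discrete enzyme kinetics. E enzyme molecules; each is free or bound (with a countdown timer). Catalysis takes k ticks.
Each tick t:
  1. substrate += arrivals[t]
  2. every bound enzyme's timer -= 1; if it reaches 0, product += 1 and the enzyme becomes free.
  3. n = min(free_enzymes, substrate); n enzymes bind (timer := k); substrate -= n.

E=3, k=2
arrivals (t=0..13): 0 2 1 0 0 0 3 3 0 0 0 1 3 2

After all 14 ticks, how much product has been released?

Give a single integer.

Answer: 10

Derivation:
t=0: arr=0 -> substrate=0 bound=0 product=0
t=1: arr=2 -> substrate=0 bound=2 product=0
t=2: arr=1 -> substrate=0 bound=3 product=0
t=3: arr=0 -> substrate=0 bound=1 product=2
t=4: arr=0 -> substrate=0 bound=0 product=3
t=5: arr=0 -> substrate=0 bound=0 product=3
t=6: arr=3 -> substrate=0 bound=3 product=3
t=7: arr=3 -> substrate=3 bound=3 product=3
t=8: arr=0 -> substrate=0 bound=3 product=6
t=9: arr=0 -> substrate=0 bound=3 product=6
t=10: arr=0 -> substrate=0 bound=0 product=9
t=11: arr=1 -> substrate=0 bound=1 product=9
t=12: arr=3 -> substrate=1 bound=3 product=9
t=13: arr=2 -> substrate=2 bound=3 product=10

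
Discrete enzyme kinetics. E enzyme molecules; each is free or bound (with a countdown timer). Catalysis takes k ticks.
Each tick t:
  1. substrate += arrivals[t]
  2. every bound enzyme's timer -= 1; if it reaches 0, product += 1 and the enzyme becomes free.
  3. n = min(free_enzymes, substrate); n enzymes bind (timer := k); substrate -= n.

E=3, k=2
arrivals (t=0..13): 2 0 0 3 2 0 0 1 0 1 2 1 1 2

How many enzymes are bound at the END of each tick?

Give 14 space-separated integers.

Answer: 2 2 0 3 3 2 2 1 1 1 3 3 2 3

Derivation:
t=0: arr=2 -> substrate=0 bound=2 product=0
t=1: arr=0 -> substrate=0 bound=2 product=0
t=2: arr=0 -> substrate=0 bound=0 product=2
t=3: arr=3 -> substrate=0 bound=3 product=2
t=4: arr=2 -> substrate=2 bound=3 product=2
t=5: arr=0 -> substrate=0 bound=2 product=5
t=6: arr=0 -> substrate=0 bound=2 product=5
t=7: arr=1 -> substrate=0 bound=1 product=7
t=8: arr=0 -> substrate=0 bound=1 product=7
t=9: arr=1 -> substrate=0 bound=1 product=8
t=10: arr=2 -> substrate=0 bound=3 product=8
t=11: arr=1 -> substrate=0 bound=3 product=9
t=12: arr=1 -> substrate=0 bound=2 product=11
t=13: arr=2 -> substrate=0 bound=3 product=12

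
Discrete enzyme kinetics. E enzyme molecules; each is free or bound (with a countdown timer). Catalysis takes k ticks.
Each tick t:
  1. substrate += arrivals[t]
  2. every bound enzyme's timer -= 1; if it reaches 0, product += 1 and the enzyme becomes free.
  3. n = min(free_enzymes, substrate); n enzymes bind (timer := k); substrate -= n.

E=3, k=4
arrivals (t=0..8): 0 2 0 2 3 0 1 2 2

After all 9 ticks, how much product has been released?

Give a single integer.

Answer: 3

Derivation:
t=0: arr=0 -> substrate=0 bound=0 product=0
t=1: arr=2 -> substrate=0 bound=2 product=0
t=2: arr=0 -> substrate=0 bound=2 product=0
t=3: arr=2 -> substrate=1 bound=3 product=0
t=4: arr=3 -> substrate=4 bound=3 product=0
t=5: arr=0 -> substrate=2 bound=3 product=2
t=6: arr=1 -> substrate=3 bound=3 product=2
t=7: arr=2 -> substrate=4 bound=3 product=3
t=8: arr=2 -> substrate=6 bound=3 product=3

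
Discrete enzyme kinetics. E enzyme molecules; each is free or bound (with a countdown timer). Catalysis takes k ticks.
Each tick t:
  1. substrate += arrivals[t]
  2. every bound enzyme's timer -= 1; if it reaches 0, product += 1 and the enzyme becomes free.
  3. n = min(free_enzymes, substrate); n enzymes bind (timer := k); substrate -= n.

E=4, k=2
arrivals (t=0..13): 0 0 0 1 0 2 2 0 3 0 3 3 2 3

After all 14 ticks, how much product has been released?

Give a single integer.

Answer: 12

Derivation:
t=0: arr=0 -> substrate=0 bound=0 product=0
t=1: arr=0 -> substrate=0 bound=0 product=0
t=2: arr=0 -> substrate=0 bound=0 product=0
t=3: arr=1 -> substrate=0 bound=1 product=0
t=4: arr=0 -> substrate=0 bound=1 product=0
t=5: arr=2 -> substrate=0 bound=2 product=1
t=6: arr=2 -> substrate=0 bound=4 product=1
t=7: arr=0 -> substrate=0 bound=2 product=3
t=8: arr=3 -> substrate=0 bound=3 product=5
t=9: arr=0 -> substrate=0 bound=3 product=5
t=10: arr=3 -> substrate=0 bound=3 product=8
t=11: arr=3 -> substrate=2 bound=4 product=8
t=12: arr=2 -> substrate=1 bound=4 product=11
t=13: arr=3 -> substrate=3 bound=4 product=12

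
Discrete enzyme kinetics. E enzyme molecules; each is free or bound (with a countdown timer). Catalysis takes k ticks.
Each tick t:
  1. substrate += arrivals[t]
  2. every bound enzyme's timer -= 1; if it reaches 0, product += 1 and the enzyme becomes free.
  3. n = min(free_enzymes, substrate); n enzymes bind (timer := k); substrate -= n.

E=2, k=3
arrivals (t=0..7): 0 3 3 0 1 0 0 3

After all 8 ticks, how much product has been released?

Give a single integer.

t=0: arr=0 -> substrate=0 bound=0 product=0
t=1: arr=3 -> substrate=1 bound=2 product=0
t=2: arr=3 -> substrate=4 bound=2 product=0
t=3: arr=0 -> substrate=4 bound=2 product=0
t=4: arr=1 -> substrate=3 bound=2 product=2
t=5: arr=0 -> substrate=3 bound=2 product=2
t=6: arr=0 -> substrate=3 bound=2 product=2
t=7: arr=3 -> substrate=4 bound=2 product=4

Answer: 4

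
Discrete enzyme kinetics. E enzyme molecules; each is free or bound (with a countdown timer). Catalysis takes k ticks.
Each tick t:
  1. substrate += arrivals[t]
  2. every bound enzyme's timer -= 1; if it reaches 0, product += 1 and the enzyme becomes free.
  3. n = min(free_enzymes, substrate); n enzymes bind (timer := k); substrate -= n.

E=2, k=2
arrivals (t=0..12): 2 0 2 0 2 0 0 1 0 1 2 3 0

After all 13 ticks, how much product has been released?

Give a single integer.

Answer: 9

Derivation:
t=0: arr=2 -> substrate=0 bound=2 product=0
t=1: arr=0 -> substrate=0 bound=2 product=0
t=2: arr=2 -> substrate=0 bound=2 product=2
t=3: arr=0 -> substrate=0 bound=2 product=2
t=4: arr=2 -> substrate=0 bound=2 product=4
t=5: arr=0 -> substrate=0 bound=2 product=4
t=6: arr=0 -> substrate=0 bound=0 product=6
t=7: arr=1 -> substrate=0 bound=1 product=6
t=8: arr=0 -> substrate=0 bound=1 product=6
t=9: arr=1 -> substrate=0 bound=1 product=7
t=10: arr=2 -> substrate=1 bound=2 product=7
t=11: arr=3 -> substrate=3 bound=2 product=8
t=12: arr=0 -> substrate=2 bound=2 product=9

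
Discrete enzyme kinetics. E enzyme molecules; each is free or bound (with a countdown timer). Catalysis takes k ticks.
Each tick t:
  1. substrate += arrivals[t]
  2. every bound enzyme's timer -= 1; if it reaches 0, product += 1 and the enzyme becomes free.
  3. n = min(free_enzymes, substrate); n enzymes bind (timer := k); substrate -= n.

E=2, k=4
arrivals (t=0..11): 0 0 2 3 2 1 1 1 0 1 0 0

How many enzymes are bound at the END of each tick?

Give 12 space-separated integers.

t=0: arr=0 -> substrate=0 bound=0 product=0
t=1: arr=0 -> substrate=0 bound=0 product=0
t=2: arr=2 -> substrate=0 bound=2 product=0
t=3: arr=3 -> substrate=3 bound=2 product=0
t=4: arr=2 -> substrate=5 bound=2 product=0
t=5: arr=1 -> substrate=6 bound=2 product=0
t=6: arr=1 -> substrate=5 bound=2 product=2
t=7: arr=1 -> substrate=6 bound=2 product=2
t=8: arr=0 -> substrate=6 bound=2 product=2
t=9: arr=1 -> substrate=7 bound=2 product=2
t=10: arr=0 -> substrate=5 bound=2 product=4
t=11: arr=0 -> substrate=5 bound=2 product=4

Answer: 0 0 2 2 2 2 2 2 2 2 2 2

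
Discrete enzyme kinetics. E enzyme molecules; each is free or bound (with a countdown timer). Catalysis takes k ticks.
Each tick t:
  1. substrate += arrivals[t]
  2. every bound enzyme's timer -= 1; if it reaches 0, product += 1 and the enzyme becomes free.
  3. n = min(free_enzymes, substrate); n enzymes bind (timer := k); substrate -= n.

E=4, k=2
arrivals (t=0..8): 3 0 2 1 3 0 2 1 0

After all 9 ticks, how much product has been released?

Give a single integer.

t=0: arr=3 -> substrate=0 bound=3 product=0
t=1: arr=0 -> substrate=0 bound=3 product=0
t=2: arr=2 -> substrate=0 bound=2 product=3
t=3: arr=1 -> substrate=0 bound=3 product=3
t=4: arr=3 -> substrate=0 bound=4 product=5
t=5: arr=0 -> substrate=0 bound=3 product=6
t=6: arr=2 -> substrate=0 bound=2 product=9
t=7: arr=1 -> substrate=0 bound=3 product=9
t=8: arr=0 -> substrate=0 bound=1 product=11

Answer: 11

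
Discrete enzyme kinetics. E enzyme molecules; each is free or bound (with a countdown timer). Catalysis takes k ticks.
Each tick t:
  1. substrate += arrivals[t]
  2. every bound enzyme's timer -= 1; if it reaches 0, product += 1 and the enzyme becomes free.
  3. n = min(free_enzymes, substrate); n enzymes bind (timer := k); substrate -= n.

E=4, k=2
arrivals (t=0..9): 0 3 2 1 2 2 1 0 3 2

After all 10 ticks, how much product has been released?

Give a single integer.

Answer: 11

Derivation:
t=0: arr=0 -> substrate=0 bound=0 product=0
t=1: arr=3 -> substrate=0 bound=3 product=0
t=2: arr=2 -> substrate=1 bound=4 product=0
t=3: arr=1 -> substrate=0 bound=3 product=3
t=4: arr=2 -> substrate=0 bound=4 product=4
t=5: arr=2 -> substrate=0 bound=4 product=6
t=6: arr=1 -> substrate=0 bound=3 product=8
t=7: arr=0 -> substrate=0 bound=1 product=10
t=8: arr=3 -> substrate=0 bound=3 product=11
t=9: arr=2 -> substrate=1 bound=4 product=11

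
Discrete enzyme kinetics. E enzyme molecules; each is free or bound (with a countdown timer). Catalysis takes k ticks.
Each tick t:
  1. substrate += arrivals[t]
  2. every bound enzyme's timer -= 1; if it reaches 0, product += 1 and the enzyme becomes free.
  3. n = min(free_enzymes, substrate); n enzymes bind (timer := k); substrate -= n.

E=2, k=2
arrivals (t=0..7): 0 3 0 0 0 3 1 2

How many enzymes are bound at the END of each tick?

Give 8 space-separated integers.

Answer: 0 2 2 1 1 2 2 2

Derivation:
t=0: arr=0 -> substrate=0 bound=0 product=0
t=1: arr=3 -> substrate=1 bound=2 product=0
t=2: arr=0 -> substrate=1 bound=2 product=0
t=3: arr=0 -> substrate=0 bound=1 product=2
t=4: arr=0 -> substrate=0 bound=1 product=2
t=5: arr=3 -> substrate=1 bound=2 product=3
t=6: arr=1 -> substrate=2 bound=2 product=3
t=7: arr=2 -> substrate=2 bound=2 product=5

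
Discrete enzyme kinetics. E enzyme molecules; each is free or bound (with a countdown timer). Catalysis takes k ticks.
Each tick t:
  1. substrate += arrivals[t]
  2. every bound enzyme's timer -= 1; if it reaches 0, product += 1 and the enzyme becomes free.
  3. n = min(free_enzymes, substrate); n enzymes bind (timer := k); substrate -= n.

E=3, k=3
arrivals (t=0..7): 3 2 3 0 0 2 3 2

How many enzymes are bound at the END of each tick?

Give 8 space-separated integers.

t=0: arr=3 -> substrate=0 bound=3 product=0
t=1: arr=2 -> substrate=2 bound=3 product=0
t=2: arr=3 -> substrate=5 bound=3 product=0
t=3: arr=0 -> substrate=2 bound=3 product=3
t=4: arr=0 -> substrate=2 bound=3 product=3
t=5: arr=2 -> substrate=4 bound=3 product=3
t=6: arr=3 -> substrate=4 bound=3 product=6
t=7: arr=2 -> substrate=6 bound=3 product=6

Answer: 3 3 3 3 3 3 3 3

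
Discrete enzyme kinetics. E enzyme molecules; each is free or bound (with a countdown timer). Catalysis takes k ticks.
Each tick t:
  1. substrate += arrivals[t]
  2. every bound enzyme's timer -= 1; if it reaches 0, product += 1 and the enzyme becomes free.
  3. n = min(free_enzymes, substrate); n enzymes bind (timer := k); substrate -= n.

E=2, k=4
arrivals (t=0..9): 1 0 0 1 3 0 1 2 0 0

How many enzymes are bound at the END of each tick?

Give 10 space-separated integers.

Answer: 1 1 1 2 2 2 2 2 2 2

Derivation:
t=0: arr=1 -> substrate=0 bound=1 product=0
t=1: arr=0 -> substrate=0 bound=1 product=0
t=2: arr=0 -> substrate=0 bound=1 product=0
t=3: arr=1 -> substrate=0 bound=2 product=0
t=4: arr=3 -> substrate=2 bound=2 product=1
t=5: arr=0 -> substrate=2 bound=2 product=1
t=6: arr=1 -> substrate=3 bound=2 product=1
t=7: arr=2 -> substrate=4 bound=2 product=2
t=8: arr=0 -> substrate=3 bound=2 product=3
t=9: arr=0 -> substrate=3 bound=2 product=3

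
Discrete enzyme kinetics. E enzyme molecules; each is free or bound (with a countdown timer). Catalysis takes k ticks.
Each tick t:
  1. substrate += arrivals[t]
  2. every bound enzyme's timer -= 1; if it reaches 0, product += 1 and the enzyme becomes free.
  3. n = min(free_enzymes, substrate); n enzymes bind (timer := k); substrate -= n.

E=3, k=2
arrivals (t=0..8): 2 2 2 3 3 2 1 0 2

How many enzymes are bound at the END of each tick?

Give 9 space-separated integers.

t=0: arr=2 -> substrate=0 bound=2 product=0
t=1: arr=2 -> substrate=1 bound=3 product=0
t=2: arr=2 -> substrate=1 bound=3 product=2
t=3: arr=3 -> substrate=3 bound=3 product=3
t=4: arr=3 -> substrate=4 bound=3 product=5
t=5: arr=2 -> substrate=5 bound=3 product=6
t=6: arr=1 -> substrate=4 bound=3 product=8
t=7: arr=0 -> substrate=3 bound=3 product=9
t=8: arr=2 -> substrate=3 bound=3 product=11

Answer: 2 3 3 3 3 3 3 3 3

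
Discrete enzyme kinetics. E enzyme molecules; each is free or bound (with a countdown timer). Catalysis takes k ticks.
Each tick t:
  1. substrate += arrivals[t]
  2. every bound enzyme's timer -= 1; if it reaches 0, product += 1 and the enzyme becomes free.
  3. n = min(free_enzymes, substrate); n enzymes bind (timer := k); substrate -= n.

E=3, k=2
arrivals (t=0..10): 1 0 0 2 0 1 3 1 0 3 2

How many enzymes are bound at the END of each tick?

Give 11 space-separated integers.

t=0: arr=1 -> substrate=0 bound=1 product=0
t=1: arr=0 -> substrate=0 bound=1 product=0
t=2: arr=0 -> substrate=0 bound=0 product=1
t=3: arr=2 -> substrate=0 bound=2 product=1
t=4: arr=0 -> substrate=0 bound=2 product=1
t=5: arr=1 -> substrate=0 bound=1 product=3
t=6: arr=3 -> substrate=1 bound=3 product=3
t=7: arr=1 -> substrate=1 bound=3 product=4
t=8: arr=0 -> substrate=0 bound=2 product=6
t=9: arr=3 -> substrate=1 bound=3 product=7
t=10: arr=2 -> substrate=2 bound=3 product=8

Answer: 1 1 0 2 2 1 3 3 2 3 3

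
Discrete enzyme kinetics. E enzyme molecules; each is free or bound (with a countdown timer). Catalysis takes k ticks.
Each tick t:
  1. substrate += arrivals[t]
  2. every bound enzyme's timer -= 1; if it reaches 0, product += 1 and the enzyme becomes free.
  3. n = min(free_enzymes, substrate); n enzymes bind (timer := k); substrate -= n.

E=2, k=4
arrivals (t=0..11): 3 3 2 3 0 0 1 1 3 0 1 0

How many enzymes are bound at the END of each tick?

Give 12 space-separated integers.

Answer: 2 2 2 2 2 2 2 2 2 2 2 2

Derivation:
t=0: arr=3 -> substrate=1 bound=2 product=0
t=1: arr=3 -> substrate=4 bound=2 product=0
t=2: arr=2 -> substrate=6 bound=2 product=0
t=3: arr=3 -> substrate=9 bound=2 product=0
t=4: arr=0 -> substrate=7 bound=2 product=2
t=5: arr=0 -> substrate=7 bound=2 product=2
t=6: arr=1 -> substrate=8 bound=2 product=2
t=7: arr=1 -> substrate=9 bound=2 product=2
t=8: arr=3 -> substrate=10 bound=2 product=4
t=9: arr=0 -> substrate=10 bound=2 product=4
t=10: arr=1 -> substrate=11 bound=2 product=4
t=11: arr=0 -> substrate=11 bound=2 product=4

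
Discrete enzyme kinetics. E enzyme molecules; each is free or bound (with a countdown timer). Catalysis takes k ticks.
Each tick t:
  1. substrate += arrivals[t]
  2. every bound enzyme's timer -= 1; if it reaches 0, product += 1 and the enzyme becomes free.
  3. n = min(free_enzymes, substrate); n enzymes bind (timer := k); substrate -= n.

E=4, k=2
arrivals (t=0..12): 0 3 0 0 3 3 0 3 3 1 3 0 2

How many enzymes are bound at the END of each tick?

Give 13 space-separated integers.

Answer: 0 3 3 0 3 4 3 4 4 4 4 4 4

Derivation:
t=0: arr=0 -> substrate=0 bound=0 product=0
t=1: arr=3 -> substrate=0 bound=3 product=0
t=2: arr=0 -> substrate=0 bound=3 product=0
t=3: arr=0 -> substrate=0 bound=0 product=3
t=4: arr=3 -> substrate=0 bound=3 product=3
t=5: arr=3 -> substrate=2 bound=4 product=3
t=6: arr=0 -> substrate=0 bound=3 product=6
t=7: arr=3 -> substrate=1 bound=4 product=7
t=8: arr=3 -> substrate=2 bound=4 product=9
t=9: arr=1 -> substrate=1 bound=4 product=11
t=10: arr=3 -> substrate=2 bound=4 product=13
t=11: arr=0 -> substrate=0 bound=4 product=15
t=12: arr=2 -> substrate=0 bound=4 product=17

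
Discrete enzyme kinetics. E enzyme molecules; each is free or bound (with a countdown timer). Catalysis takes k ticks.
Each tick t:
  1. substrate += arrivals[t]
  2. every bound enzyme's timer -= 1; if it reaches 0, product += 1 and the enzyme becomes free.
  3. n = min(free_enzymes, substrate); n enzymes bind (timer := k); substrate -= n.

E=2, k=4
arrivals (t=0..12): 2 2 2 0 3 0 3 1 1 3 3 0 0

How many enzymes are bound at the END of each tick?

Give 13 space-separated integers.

Answer: 2 2 2 2 2 2 2 2 2 2 2 2 2

Derivation:
t=0: arr=2 -> substrate=0 bound=2 product=0
t=1: arr=2 -> substrate=2 bound=2 product=0
t=2: arr=2 -> substrate=4 bound=2 product=0
t=3: arr=0 -> substrate=4 bound=2 product=0
t=4: arr=3 -> substrate=5 bound=2 product=2
t=5: arr=0 -> substrate=5 bound=2 product=2
t=6: arr=3 -> substrate=8 bound=2 product=2
t=7: arr=1 -> substrate=9 bound=2 product=2
t=8: arr=1 -> substrate=8 bound=2 product=4
t=9: arr=3 -> substrate=11 bound=2 product=4
t=10: arr=3 -> substrate=14 bound=2 product=4
t=11: arr=0 -> substrate=14 bound=2 product=4
t=12: arr=0 -> substrate=12 bound=2 product=6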